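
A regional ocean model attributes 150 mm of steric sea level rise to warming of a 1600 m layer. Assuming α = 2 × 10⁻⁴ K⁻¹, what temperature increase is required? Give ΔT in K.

ΔT = Δh/(αH) = 0.15 / (2×10⁻⁴ × 1600) ≈ 0.4688 K

ΔT ≈ 0.469 K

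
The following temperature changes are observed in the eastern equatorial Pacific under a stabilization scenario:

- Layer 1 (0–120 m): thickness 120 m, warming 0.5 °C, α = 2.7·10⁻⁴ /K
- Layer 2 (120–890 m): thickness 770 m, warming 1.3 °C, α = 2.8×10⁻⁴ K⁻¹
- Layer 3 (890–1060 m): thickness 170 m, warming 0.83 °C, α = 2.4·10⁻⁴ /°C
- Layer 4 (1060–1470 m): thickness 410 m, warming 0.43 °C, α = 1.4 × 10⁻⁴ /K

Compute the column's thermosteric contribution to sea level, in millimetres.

Layer 1: 120 × 0.5 × 2.7×10⁻⁴ = 0.01620 m
770 × 1.3 × 2.8×10⁻⁴ = 0.28028 m
890–1060 m: 170 × 2.4×10⁻⁴ × 0.83 = 0.033864 m
410 × 0.43 × 1.4×10⁻⁴ = 0.024682 m
Δh = 0.01620 + 0.28028 + 0.033864 + 0.024682 = 0.355026 m

Δh ≈ 355 mm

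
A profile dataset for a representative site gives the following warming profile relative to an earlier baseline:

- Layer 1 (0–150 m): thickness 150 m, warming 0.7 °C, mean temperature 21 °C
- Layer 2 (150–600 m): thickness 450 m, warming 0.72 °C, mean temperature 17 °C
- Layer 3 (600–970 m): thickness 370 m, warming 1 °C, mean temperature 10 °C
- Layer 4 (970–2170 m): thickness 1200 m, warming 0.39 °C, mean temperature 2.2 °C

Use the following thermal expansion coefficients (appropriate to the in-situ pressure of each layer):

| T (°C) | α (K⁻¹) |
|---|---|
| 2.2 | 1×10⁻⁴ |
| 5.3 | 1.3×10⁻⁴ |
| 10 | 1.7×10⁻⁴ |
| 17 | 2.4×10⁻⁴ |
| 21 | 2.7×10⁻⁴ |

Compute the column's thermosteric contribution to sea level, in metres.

Layer 1 at 21 °C → α = 2.7×10⁻⁴ K⁻¹
Layer 2 at 17 °C → α = 2.4×10⁻⁴ K⁻¹
Layer 3 at 10 °C → α = 1.7×10⁻⁴ K⁻¹
Layer 4 at 2.2 °C → α = 1×10⁻⁴ K⁻¹
0.7 × 2.7×10⁻⁴ × 150 = 0.02835 m
Layer 2: 0.72 × 2.4×10⁻⁴ × 450 = 0.07776 m
600–970 m: 370 × 1 × 1.7×10⁻⁴ = 0.06290 m
Layer 4: 1200 × 0.39 × 1×10⁻⁴ = 0.04680 m
Δh = 0.02835 + 0.07776 + 0.06290 + 0.04680 = 0.21581 m ≈ 0.22 m

0.22 m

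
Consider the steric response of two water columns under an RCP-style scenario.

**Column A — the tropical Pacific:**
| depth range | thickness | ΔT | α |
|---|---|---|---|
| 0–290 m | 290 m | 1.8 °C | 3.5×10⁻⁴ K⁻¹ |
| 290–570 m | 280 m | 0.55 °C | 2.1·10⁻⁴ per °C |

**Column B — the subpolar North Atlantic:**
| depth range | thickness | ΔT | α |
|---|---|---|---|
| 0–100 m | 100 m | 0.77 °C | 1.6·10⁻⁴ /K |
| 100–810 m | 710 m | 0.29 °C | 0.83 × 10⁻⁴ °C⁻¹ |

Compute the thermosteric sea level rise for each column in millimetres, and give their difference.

A: 220 mm; B: 29 mm; difference 190 mm

A 0–290 m: 290 × 1.8 × 3.5×10⁻⁴ = 0.18270 m
A 290–570 m: 0.55 × 280 × 2.1×10⁻⁴ = 0.03234 m
A total: 0.21504 m
B Layer 1: 0.77 × 100 × 1.6×10⁻⁴ = 0.01232 m
B 100–810 m: 0.29 × 710 × 0.83×10⁻⁴ = 0.0170897 m
B total: 0.0294097 m
Difference: 0.21504 − 0.0294097 = 0.1856303 m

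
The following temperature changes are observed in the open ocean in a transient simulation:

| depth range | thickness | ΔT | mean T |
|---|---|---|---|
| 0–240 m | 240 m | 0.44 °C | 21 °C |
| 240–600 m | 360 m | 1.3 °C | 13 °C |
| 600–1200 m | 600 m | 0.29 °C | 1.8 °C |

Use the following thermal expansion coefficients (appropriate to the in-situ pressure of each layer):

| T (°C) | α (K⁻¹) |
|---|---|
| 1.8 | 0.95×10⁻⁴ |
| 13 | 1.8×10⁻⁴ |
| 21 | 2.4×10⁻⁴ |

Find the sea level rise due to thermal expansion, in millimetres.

130 mm of thermosteric rise

Layer 1 at 21 °C → α = 2.4×10⁻⁴ K⁻¹
Layer 2 at 13 °C → α = 1.8×10⁻⁴ K⁻¹
Layer 3 at 1.8 °C → α = 0.95×10⁻⁴ K⁻¹
0–240 m: 240 × 0.44 × 2.4×10⁻⁴ = 0.025344 m
Layer 2: 1.8×10⁻⁴ × 1.3 × 360 = 0.08424 m
Layer 3: 0.95×10⁻⁴ × 0.29 × 600 = 0.01653 m
Δh = 0.025344 + 0.08424 + 0.01653 = 0.126114 m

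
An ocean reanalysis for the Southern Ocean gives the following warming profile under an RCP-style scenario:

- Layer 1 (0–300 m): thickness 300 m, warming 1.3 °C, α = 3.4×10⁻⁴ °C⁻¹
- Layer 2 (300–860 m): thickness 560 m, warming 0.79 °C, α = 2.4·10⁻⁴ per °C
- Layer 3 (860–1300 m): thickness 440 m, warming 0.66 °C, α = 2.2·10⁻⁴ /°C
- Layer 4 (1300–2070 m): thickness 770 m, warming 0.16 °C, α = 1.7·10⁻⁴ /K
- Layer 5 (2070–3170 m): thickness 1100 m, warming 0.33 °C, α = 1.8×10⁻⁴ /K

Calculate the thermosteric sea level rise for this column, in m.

3.4×10⁻⁴ × 1.3 × 300 = 0.13260 m
Layer 2: 0.79 × 560 × 2.4×10⁻⁴ = 0.106176 m
0.66 × 440 × 2.2×10⁻⁴ = 0.063888 m
1300–2070 m: 0.16 × 770 × 1.7×10⁻⁴ = 0.020944 m
2070–3170 m: 1100 × 1.8×10⁻⁴ × 0.33 = 0.06534 m
Δh = 0.13260 + 0.106176 + 0.063888 + 0.020944 + 0.06534 = 0.388948 m ≈ 0.389 m

Δh ≈ 0.389 m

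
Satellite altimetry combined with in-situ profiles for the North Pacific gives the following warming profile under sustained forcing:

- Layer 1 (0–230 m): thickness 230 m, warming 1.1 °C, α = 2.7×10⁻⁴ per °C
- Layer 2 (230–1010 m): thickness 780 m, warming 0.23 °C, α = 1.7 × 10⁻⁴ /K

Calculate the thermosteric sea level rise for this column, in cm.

Δh ≈ 9.88 cm

1.1 × 230 × 2.7×10⁻⁴ = 0.06831 m
Layer 2: 780 × 0.23 × 1.7×10⁻⁴ = 0.030498 m
Δh = 0.06831 + 0.030498 = 0.098808 m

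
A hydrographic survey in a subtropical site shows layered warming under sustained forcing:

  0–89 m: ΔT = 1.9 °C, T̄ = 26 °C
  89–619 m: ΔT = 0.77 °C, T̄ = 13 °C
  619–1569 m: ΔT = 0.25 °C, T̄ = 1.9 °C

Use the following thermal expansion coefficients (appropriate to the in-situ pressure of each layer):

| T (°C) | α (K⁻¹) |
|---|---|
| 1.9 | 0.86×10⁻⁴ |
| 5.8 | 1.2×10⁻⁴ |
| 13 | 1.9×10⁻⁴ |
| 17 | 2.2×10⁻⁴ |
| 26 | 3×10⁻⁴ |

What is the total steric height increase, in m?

about 0.149 m

Layer 1 at 26 °C → α = 3×10⁻⁴ K⁻¹
Layer 2 at 13 °C → α = 1.9×10⁻⁴ K⁻¹
Layer 3 at 1.9 °C → α = 0.86×10⁻⁴ K⁻¹
89 × 1.9 × 3×10⁻⁴ = 0.05073 m
Layer 2: 0.77 × 530 × 1.9×10⁻⁴ = 0.077539 m
0.25 × 950 × 0.86×10⁻⁴ = 0.020425 m
Δh = 0.05073 + 0.077539 + 0.020425 = 0.148694 m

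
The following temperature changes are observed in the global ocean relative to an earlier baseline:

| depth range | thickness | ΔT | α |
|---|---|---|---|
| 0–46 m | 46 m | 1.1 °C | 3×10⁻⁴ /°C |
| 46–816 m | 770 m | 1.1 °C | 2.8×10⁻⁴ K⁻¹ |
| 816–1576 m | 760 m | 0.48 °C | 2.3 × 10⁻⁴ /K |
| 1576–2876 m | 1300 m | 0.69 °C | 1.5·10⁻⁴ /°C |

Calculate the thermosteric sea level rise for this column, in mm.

471 mm of thermosteric rise

0–46 m: 3×10⁻⁴ × 46 × 1.1 = 0.01518 m
770 × 2.8×10⁻⁴ × 1.1 = 0.23716 m
Layer 3: 2.3×10⁻⁴ × 760 × 0.48 = 0.083904 m
Layer 4: 1.5×10⁻⁴ × 1300 × 0.69 = 0.13455 m
Δh = 0.01518 + 0.23716 + 0.083904 + 0.13455 = 0.470794 m ≈ 471 mm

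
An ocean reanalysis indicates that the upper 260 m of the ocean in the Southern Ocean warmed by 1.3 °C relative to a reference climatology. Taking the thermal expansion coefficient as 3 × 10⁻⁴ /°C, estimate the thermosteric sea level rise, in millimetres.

101 mm

Δh = αΔT·H = 3×10⁻⁴ × 1.3 × 260 = 0.10140 m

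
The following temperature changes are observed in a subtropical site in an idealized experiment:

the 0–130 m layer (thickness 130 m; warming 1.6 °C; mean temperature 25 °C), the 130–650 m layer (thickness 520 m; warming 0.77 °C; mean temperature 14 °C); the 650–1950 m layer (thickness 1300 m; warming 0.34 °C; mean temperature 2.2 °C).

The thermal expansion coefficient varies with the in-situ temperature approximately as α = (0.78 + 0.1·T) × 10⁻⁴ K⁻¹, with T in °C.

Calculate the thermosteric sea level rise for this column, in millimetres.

Layer 1: α = (0.78 + 0.1×25)×10⁻⁴ = 3.28×10⁻⁴ K⁻¹
Layer 2: α = (0.78 + 0.1×14)×10⁻⁴ = 2.18×10⁻⁴ K⁻¹
Layer 3: α = (0.78 + 0.1×2.2)×10⁻⁴ = 1×10⁻⁴ K⁻¹
130 × 3.28×10⁻⁴ × 1.6 = 0.068224 m
130–650 m: 520 × 0.77 × 2.18×10⁻⁴ = 0.0872872 m
1×10⁻⁴ × 1300 × 0.34 = 0.04420 m
Δh = 0.068224 + 0.0872872 + 0.04420 = 0.1997112 m

200 mm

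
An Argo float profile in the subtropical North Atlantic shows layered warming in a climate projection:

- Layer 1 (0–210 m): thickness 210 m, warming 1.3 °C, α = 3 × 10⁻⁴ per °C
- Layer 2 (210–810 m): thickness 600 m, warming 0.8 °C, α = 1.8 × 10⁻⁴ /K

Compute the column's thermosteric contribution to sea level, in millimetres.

Layer 1: 3×10⁻⁴ × 210 × 1.3 = 0.08190 m
600 × 1.8×10⁻⁴ × 0.8 = 0.08640 m
Δh = 0.08190 + 0.08640 = 0.16830 m

170 mm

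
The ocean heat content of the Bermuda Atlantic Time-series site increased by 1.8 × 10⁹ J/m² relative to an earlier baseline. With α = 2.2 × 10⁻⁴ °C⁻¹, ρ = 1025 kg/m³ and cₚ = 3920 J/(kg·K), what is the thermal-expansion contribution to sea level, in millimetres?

about 99 mm

Δh = αQ/(ρcₚ) = 2.2×10⁻⁴ × 1.8×10⁹ / (1025 × 3920) ≈ 0.098556 m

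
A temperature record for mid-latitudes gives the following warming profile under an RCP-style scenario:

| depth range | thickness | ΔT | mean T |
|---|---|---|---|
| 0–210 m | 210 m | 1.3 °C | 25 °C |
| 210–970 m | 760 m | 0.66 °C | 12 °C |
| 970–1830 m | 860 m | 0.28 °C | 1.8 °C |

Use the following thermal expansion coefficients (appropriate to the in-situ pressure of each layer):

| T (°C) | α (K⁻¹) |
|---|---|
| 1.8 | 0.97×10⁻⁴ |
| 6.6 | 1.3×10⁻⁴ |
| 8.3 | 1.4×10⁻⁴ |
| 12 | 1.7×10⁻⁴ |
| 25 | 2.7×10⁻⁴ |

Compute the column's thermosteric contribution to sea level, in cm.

18.2 cm

Layer 1 at 25 °C → α = 2.7×10⁻⁴ K⁻¹
Layer 2 at 12 °C → α = 1.7×10⁻⁴ K⁻¹
Layer 3 at 1.8 °C → α = 0.97×10⁻⁴ K⁻¹
2.7×10⁻⁴ × 1.3 × 210 = 0.07371 m
760 × 1.7×10⁻⁴ × 0.66 = 0.085272 m
0.28 × 860 × 0.97×10⁻⁴ = 0.0233576 m
Δh = 0.07371 + 0.085272 + 0.0233576 = 0.1823396 m ≈ 18.2 cm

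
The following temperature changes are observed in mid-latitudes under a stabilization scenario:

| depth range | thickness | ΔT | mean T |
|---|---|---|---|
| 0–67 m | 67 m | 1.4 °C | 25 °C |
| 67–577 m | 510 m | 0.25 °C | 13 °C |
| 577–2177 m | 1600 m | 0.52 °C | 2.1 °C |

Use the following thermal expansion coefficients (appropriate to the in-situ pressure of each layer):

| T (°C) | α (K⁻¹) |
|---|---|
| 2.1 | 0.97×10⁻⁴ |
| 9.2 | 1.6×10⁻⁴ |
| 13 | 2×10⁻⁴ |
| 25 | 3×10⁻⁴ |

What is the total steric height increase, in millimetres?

Layer 1 at 25 °C → α = 3×10⁻⁴ K⁻¹
Layer 2 at 13 °C → α = 2×10⁻⁴ K⁻¹
Layer 3 at 2.1 °C → α = 0.97×10⁻⁴ K⁻¹
3×10⁻⁴ × 67 × 1.4 = 0.02814 m
Layer 2: 510 × 0.25 × 2×10⁻⁴ = 0.02550 m
Layer 3: 0.97×10⁻⁴ × 1600 × 0.52 = 0.080704 m
Δh = 0.02814 + 0.02550 + 0.080704 = 0.134344 m ≈ 134 mm

134 mm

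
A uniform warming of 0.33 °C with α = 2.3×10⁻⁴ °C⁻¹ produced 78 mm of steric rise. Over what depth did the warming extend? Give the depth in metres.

H = Δh/(αΔT) = 0.078 / (2.3×10⁻⁴ × 0.33) ≈ 1028 m

1000 m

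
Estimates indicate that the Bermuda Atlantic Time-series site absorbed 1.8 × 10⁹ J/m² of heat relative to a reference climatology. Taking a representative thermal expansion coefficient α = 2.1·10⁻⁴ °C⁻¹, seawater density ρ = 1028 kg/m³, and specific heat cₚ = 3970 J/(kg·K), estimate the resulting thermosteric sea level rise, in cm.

about 9.26 cm

Δh = αQ/(ρcₚ) = 2.1×10⁻⁴ × 1.8×10⁹ / (1028 × 3970) ≈ 0.092621 m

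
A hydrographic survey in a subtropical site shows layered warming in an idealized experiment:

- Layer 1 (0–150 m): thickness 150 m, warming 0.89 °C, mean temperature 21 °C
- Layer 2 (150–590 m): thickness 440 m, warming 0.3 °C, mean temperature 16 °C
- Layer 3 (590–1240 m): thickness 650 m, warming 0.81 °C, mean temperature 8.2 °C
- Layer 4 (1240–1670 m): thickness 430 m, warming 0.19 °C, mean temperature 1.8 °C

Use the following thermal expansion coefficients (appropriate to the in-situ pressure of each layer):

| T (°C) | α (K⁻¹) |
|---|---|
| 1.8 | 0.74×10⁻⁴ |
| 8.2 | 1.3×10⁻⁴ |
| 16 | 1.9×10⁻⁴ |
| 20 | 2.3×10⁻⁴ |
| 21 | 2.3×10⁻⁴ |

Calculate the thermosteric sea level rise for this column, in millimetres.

Δh = 130 mm

Layer 1 at 21 °C → α = 2.3×10⁻⁴ K⁻¹
Layer 2 at 16 °C → α = 1.9×10⁻⁴ K⁻¹
Layer 3 at 8.2 °C → α = 1.3×10⁻⁴ K⁻¹
Layer 4 at 1.8 °C → α = 0.74×10⁻⁴ K⁻¹
150 × 2.3×10⁻⁴ × 0.89 = 0.030705 m
440 × 0.3 × 1.9×10⁻⁴ = 0.02508 m
Layer 3: 0.81 × 1.3×10⁻⁴ × 650 = 0.068445 m
Layer 4: 430 × 0.19 × 0.74×10⁻⁴ = 0.0060458 m
Δh = 0.030705 + 0.02508 + 0.068445 + 0.0060458 = 0.1302758 m ≈ 130 mm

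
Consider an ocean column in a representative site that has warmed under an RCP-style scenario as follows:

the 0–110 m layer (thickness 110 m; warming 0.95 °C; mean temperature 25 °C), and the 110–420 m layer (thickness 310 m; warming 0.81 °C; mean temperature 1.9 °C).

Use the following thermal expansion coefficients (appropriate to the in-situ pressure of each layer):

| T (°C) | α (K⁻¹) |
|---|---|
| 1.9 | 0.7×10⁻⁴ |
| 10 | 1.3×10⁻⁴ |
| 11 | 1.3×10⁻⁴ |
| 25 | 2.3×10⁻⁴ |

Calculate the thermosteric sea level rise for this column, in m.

Layer 1 at 25 °C → α = 2.3×10⁻⁴ K⁻¹
Layer 2 at 1.9 °C → α = 0.7×10⁻⁴ K⁻¹
Layer 1: 0.95 × 2.3×10⁻⁴ × 110 = 0.024035 m
110–420 m: 0.7×10⁻⁴ × 0.81 × 310 = 0.017577 m
Δh = 0.024035 + 0.017577 = 0.041612 m ≈ 0.0416 m

0.0416 m of thermosteric rise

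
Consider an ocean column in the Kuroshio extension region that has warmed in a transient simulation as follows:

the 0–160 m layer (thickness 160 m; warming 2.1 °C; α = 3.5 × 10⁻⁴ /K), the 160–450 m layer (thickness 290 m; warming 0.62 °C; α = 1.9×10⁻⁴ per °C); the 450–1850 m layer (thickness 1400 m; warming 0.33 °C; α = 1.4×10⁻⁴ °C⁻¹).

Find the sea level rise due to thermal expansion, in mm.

Δh ≈ 220 mm

0–160 m: 160 × 3.5×10⁻⁴ × 2.1 = 0.11760 m
160–450 m: 0.62 × 1.9×10⁻⁴ × 290 = 0.034162 m
450–1850 m: 1.4×10⁻⁴ × 1400 × 0.33 = 0.06468 m
Δh = 0.11760 + 0.034162 + 0.06468 = 0.216442 m ≈ 220 mm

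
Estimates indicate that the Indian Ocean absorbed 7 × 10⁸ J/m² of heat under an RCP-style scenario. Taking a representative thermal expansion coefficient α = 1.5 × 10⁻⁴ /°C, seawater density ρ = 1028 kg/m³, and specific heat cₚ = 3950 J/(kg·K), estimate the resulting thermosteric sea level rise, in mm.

Δh = 25.9 mm

Δh = αQ/(ρcₚ) = 1.5×10⁻⁴ × 7×10⁸ / (1028 × 3950) ≈ 0.025858 m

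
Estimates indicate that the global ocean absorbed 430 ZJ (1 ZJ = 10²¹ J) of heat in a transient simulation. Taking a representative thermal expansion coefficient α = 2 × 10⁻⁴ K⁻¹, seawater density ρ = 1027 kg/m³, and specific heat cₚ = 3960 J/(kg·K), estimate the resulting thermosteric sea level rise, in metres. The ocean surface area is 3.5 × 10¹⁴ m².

0.060 m

Per unit area: Q = 430×10²¹ / (3.5×10¹⁴) ≈ 1.229×10⁹ J/m²
Δh = αQ/(ρcₚ) = 2×10⁻⁴ × 1.229×10⁹ / (1027 × 3960) ≈ 0.060439 m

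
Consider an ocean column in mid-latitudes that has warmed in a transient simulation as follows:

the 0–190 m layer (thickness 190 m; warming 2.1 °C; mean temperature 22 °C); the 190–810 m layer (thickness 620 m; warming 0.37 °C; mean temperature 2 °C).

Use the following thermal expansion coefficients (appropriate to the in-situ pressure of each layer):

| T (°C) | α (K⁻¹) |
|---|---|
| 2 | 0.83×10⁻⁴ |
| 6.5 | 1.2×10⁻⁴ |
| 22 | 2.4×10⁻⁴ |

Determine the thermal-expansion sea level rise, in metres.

0.11 m

Layer 1 at 22 °C → α = 2.4×10⁻⁴ K⁻¹
Layer 2 at 2 °C → α = 0.83×10⁻⁴ K⁻¹
2.4×10⁻⁴ × 190 × 2.1 = 0.09576 m
190–810 m: 0.37 × 0.83×10⁻⁴ × 620 = 0.0190402 m
Δh = 0.09576 + 0.0190402 = 0.1148002 m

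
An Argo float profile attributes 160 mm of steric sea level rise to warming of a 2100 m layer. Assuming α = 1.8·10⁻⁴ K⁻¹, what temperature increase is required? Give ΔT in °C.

ΔT = Δh/(αH) = 0.16 / (1.8×10⁻⁴ × 2100) ≈ 0.4233 °C

0.423 °C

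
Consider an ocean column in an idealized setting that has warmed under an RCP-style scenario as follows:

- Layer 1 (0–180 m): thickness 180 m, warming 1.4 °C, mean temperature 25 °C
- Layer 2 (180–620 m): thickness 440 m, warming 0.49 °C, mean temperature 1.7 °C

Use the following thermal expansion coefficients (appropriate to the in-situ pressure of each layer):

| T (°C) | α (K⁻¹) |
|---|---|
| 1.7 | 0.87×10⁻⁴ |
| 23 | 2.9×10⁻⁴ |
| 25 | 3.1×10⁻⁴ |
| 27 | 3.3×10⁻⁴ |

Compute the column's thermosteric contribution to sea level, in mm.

Layer 1 at 25 °C → α = 3.1×10⁻⁴ K⁻¹
Layer 2 at 1.7 °C → α = 0.87×10⁻⁴ K⁻¹
180 × 1.4 × 3.1×10⁻⁴ = 0.07812 m
0.87×10⁻⁴ × 440 × 0.49 = 0.0187572 m
Δh = 0.07812 + 0.0187572 = 0.0968772 m

Δh ≈ 97 mm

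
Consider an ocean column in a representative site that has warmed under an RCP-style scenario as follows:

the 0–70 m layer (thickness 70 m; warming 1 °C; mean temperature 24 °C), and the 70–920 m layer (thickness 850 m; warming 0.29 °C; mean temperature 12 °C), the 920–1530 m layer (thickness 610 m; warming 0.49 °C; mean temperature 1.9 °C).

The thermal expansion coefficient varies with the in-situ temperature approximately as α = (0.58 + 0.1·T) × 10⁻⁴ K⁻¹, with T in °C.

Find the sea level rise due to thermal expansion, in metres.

Layer 1: α = (0.58 + 0.1×24)×10⁻⁴ = 2.98×10⁻⁴ K⁻¹
Layer 2: α = (0.58 + 0.1×12)×10⁻⁴ = 1.78×10⁻⁴ K⁻¹
Layer 3: α = (0.58 + 0.1×1.9)×10⁻⁴ = 0.77×10⁻⁴ K⁻¹
1 × 70 × 2.98×10⁻⁴ = 0.02086 m
70–920 m: 850 × 1.78×10⁻⁴ × 0.29 = 0.043877 m
Layer 3: 610 × 0.77×10⁻⁴ × 0.49 = 0.0230153 m
Δh = 0.02086 + 0.043877 + 0.0230153 = 0.0877523 m

Δh ≈ 0.0878 m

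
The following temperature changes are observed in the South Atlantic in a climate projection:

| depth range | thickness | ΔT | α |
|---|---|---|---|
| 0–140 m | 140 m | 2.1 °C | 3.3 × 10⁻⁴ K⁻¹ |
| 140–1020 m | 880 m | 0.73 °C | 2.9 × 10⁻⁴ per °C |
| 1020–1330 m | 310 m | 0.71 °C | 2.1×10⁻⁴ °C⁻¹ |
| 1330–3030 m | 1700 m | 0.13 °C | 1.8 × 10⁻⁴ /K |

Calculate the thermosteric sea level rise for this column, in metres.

0.369 m of thermosteric rise

0–140 m: 3.3×10⁻⁴ × 140 × 2.1 = 0.09702 m
140–1020 m: 2.9×10⁻⁴ × 0.73 × 880 = 0.186296 m
1020–1330 m: 2.1×10⁻⁴ × 0.71 × 310 = 0.046221 m
1330–3030 m: 1.8×10⁻⁴ × 1700 × 0.13 = 0.03978 m
Δh = 0.09702 + 0.186296 + 0.046221 + 0.03978 = 0.369317 m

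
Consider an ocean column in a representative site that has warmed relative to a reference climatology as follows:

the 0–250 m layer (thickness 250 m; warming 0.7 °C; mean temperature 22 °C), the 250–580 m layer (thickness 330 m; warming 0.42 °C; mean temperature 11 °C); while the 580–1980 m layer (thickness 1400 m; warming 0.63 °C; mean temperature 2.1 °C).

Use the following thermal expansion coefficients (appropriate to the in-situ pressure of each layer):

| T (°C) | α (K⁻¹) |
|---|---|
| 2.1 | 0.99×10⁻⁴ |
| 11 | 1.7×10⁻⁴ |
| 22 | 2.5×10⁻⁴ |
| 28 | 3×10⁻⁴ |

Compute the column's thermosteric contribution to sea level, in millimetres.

Layer 1 at 22 °C → α = 2.5×10⁻⁴ K⁻¹
Layer 2 at 11 °C → α = 1.7×10⁻⁴ K⁻¹
Layer 3 at 2.1 °C → α = 0.99×10⁻⁴ K⁻¹
250 × 0.7 × 2.5×10⁻⁴ = 0.04375 m
250–580 m: 0.42 × 1.7×10⁻⁴ × 330 = 0.023562 m
0.63 × 1400 × 0.99×10⁻⁴ = 0.087318 m
Δh = 0.04375 + 0.023562 + 0.087318 = 0.15463 m ≈ 155 mm

about 155 mm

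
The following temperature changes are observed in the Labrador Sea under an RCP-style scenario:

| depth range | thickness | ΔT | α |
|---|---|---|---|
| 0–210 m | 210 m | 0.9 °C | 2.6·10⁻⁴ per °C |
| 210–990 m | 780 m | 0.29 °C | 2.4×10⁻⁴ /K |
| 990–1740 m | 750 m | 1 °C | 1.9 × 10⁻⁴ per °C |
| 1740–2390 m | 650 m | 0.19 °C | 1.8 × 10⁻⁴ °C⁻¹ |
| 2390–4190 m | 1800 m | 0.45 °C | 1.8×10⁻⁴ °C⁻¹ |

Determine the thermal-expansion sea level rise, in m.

0–210 m: 2.6×10⁻⁴ × 210 × 0.9 = 0.04914 m
Layer 2: 2.4×10⁻⁴ × 0.29 × 780 = 0.054288 m
1.9×10⁻⁴ × 1 × 750 = 0.14250 m
0.19 × 650 × 1.8×10⁻⁴ = 0.02223 m
2390–4190 m: 1800 × 1.8×10⁻⁴ × 0.45 = 0.14580 m
Δh = 0.04914 + 0.054288 + 0.14250 + 0.02223 + 0.14580 = 0.413958 m ≈ 0.414 m

Δh = 0.414 m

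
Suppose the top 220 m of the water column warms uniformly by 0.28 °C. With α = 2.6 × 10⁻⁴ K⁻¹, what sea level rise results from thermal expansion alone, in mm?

16.0 mm of thermosteric rise

Δh = αΔT·H = 2.6×10⁻⁴ × 0.28 × 220 = 0.016016 m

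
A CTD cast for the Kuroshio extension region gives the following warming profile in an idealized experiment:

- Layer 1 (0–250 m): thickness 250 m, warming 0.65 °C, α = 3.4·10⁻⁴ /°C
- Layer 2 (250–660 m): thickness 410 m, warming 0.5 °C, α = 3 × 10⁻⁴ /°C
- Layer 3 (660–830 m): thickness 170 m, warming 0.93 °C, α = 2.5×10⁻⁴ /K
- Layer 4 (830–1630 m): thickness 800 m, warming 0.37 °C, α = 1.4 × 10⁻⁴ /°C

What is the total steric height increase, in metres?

Layer 1: 250 × 0.65 × 3.4×10⁻⁴ = 0.05525 m
250–660 m: 0.5 × 410 × 3×10⁻⁴ = 0.06150 m
Layer 3: 2.5×10⁻⁴ × 0.93 × 170 = 0.039525 m
830–1630 m: 800 × 0.37 × 1.4×10⁻⁴ = 0.04144 m
Δh = 0.05525 + 0.06150 + 0.039525 + 0.04144 = 0.197715 m ≈ 0.198 m

about 0.198 m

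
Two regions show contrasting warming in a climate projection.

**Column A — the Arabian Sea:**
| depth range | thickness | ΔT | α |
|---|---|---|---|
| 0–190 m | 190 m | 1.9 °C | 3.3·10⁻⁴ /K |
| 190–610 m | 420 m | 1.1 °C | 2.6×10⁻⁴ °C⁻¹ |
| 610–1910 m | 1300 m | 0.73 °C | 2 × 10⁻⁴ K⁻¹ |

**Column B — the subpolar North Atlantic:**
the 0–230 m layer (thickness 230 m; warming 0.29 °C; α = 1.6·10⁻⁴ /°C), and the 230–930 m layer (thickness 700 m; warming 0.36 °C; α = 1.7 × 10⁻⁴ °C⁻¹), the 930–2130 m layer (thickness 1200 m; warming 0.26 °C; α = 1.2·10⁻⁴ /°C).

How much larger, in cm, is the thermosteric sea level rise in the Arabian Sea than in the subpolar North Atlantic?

34 cm

A 0–190 m: 3.3×10⁻⁴ × 1.9 × 190 = 0.11913 m
A Layer 2: 420 × 2.6×10⁻⁴ × 1.1 = 0.12012 m
A 610–1910 m: 2×10⁻⁴ × 0.73 × 1300 = 0.18980 m
A total: 0.42905 m
B Layer 1: 0.29 × 1.6×10⁻⁴ × 230 = 0.010672 m
B 230–930 m: 1.7×10⁻⁴ × 0.36 × 700 = 0.04284 m
B 1.2×10⁻⁴ × 0.26 × 1200 = 0.03744 m
B total: 0.090952 m
Difference: 0.42905 − 0.090952 = 0.338098 m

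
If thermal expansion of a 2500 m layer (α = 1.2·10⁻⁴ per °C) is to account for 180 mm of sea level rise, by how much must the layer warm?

ΔT = Δh/(αH) = 0.18 / (1.2×10⁻⁴ × 2500) = 0.6000 °C

about 0.600 °C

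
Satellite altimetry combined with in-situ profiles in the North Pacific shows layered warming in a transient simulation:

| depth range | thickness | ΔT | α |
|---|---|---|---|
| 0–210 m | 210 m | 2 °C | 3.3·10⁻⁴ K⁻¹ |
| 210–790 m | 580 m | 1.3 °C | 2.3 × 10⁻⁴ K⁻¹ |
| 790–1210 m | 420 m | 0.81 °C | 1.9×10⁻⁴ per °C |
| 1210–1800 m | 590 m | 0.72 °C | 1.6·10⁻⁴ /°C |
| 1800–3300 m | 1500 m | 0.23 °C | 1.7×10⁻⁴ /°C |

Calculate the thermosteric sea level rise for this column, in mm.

about 503 mm

3.3×10⁻⁴ × 210 × 2 = 0.13860 m
210–790 m: 2.3×10⁻⁴ × 580 × 1.3 = 0.17342 m
420 × 1.9×10⁻⁴ × 0.81 = 0.064638 m
1210–1800 m: 1.6×10⁻⁴ × 0.72 × 590 = 0.067968 m
1800–3300 m: 1500 × 0.23 × 1.7×10⁻⁴ = 0.05865 m
Δh = 0.13860 + 0.17342 + 0.064638 + 0.067968 + 0.05865 = 0.503276 m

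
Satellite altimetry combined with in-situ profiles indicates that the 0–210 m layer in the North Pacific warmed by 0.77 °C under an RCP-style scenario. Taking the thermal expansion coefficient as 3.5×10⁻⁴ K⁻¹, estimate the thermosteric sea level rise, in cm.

about 5.7 cm

Δh = αΔT·H = 3.5×10⁻⁴ × 0.77 × 210 = 0.056595 m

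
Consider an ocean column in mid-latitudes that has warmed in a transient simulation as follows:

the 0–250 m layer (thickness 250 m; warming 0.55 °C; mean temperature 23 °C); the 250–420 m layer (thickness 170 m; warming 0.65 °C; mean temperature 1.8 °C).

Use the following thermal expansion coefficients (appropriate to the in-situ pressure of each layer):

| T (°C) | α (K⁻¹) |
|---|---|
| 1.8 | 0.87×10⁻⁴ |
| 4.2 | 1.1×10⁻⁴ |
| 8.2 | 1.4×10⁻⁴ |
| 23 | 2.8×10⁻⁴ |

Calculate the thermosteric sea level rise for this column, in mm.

Layer 1 at 23 °C → α = 2.8×10⁻⁴ K⁻¹
Layer 2 at 1.8 °C → α = 0.87×10⁻⁴ K⁻¹
Layer 1: 0.55 × 250 × 2.8×10⁻⁴ = 0.03850 m
250–420 m: 170 × 0.65 × 0.87×10⁻⁴ = 0.0096135 m
Δh = 0.03850 + 0.0096135 = 0.0481135 m

48 mm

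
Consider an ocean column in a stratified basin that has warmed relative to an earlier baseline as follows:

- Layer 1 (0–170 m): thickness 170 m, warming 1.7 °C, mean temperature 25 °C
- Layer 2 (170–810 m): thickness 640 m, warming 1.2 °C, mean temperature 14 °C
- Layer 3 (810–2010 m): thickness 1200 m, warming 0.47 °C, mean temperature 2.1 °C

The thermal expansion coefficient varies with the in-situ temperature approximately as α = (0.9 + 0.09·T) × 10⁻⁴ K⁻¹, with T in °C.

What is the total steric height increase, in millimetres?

Layer 1: α = (0.9 + 0.09×25)×10⁻⁴ = 3.15×10⁻⁴ K⁻¹
Layer 2: α = (0.9 + 0.09×14)×10⁻⁴ = 2.16×10⁻⁴ K⁻¹
Layer 3: α = (0.9 + 0.09×2.1)×10⁻⁴ = 1.089×10⁻⁴ K⁻¹
Layer 1: 170 × 1.7 × 3.15×10⁻⁴ = 0.091035 m
Layer 2: 640 × 1.2 × 2.16×10⁻⁴ = 0.165888 m
Layer 3: 1.089×10⁻⁴ × 1200 × 0.47 = 0.0614196 m
Δh = 0.091035 + 0.165888 + 0.0614196 = 0.3183426 m

320 mm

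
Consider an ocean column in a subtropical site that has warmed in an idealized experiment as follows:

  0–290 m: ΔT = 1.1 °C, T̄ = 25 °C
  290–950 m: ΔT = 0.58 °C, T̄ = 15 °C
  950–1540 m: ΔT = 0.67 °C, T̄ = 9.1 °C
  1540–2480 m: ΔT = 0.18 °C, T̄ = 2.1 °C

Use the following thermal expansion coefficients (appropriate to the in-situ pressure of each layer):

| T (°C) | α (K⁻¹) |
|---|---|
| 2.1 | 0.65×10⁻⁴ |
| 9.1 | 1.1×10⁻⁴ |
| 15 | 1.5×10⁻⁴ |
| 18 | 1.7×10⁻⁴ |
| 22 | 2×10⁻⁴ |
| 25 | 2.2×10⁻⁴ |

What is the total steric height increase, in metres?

0.18 m of thermosteric rise

Layer 1 at 25 °C → α = 2.2×10⁻⁴ K⁻¹
Layer 2 at 15 °C → α = 1.5×10⁻⁴ K⁻¹
Layer 3 at 9.1 °C → α = 1.1×10⁻⁴ K⁻¹
Layer 4 at 2.1 °C → α = 0.65×10⁻⁴ K⁻¹
Layer 1: 1.1 × 290 × 2.2×10⁻⁴ = 0.07018 m
0.58 × 660 × 1.5×10⁻⁴ = 0.05742 m
Layer 3: 0.67 × 1.1×10⁻⁴ × 590 = 0.043483 m
Layer 4: 940 × 0.65×10⁻⁴ × 0.18 = 0.010998 m
Δh = 0.07018 + 0.05742 + 0.043483 + 0.010998 = 0.182081 m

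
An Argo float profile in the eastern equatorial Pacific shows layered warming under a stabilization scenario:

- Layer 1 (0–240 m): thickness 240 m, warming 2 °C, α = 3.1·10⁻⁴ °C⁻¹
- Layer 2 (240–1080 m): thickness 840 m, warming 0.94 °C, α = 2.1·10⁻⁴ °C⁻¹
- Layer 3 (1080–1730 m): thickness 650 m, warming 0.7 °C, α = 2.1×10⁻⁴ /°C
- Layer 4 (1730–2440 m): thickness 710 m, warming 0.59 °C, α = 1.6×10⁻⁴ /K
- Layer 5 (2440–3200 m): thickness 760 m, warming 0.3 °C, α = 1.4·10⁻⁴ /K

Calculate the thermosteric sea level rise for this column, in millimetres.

509 mm of thermosteric rise

Layer 1: 3.1×10⁻⁴ × 2 × 240 = 0.14880 m
240–1080 m: 0.94 × 2.1×10⁻⁴ × 840 = 0.165816 m
1080–1730 m: 650 × 2.1×10⁻⁴ × 0.7 = 0.09555 m
1730–2440 m: 710 × 0.59 × 1.6×10⁻⁴ = 0.067024 m
Layer 5: 1.4×10⁻⁴ × 0.3 × 760 = 0.03192 m
Δh = 0.14880 + 0.165816 + 0.09555 + 0.067024 + 0.03192 = 0.50911 m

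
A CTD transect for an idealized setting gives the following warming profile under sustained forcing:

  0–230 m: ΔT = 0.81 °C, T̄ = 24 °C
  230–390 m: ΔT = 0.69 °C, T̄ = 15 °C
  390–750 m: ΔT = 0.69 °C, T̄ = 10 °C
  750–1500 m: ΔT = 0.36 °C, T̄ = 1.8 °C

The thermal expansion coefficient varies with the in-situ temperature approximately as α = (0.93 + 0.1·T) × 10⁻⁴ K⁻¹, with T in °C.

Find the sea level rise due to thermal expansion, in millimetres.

Layer 1: α = (0.93 + 0.1×24)×10⁻⁴ = 3.33×10⁻⁴ K⁻¹
Layer 2: α = (0.93 + 0.1×15)×10⁻⁴ = 2.43×10⁻⁴ K⁻¹
Layer 3: α = (0.93 + 0.1×10)×10⁻⁴ = 1.93×10⁻⁴ K⁻¹
Layer 4: α = (0.93 + 0.1×1.8)×10⁻⁴ = 1.11×10⁻⁴ K⁻¹
230 × 3.33×10⁻⁴ × 0.81 = 0.0620379 m
2.43×10⁻⁴ × 160 × 0.69 = 0.0268272 m
390–750 m: 360 × 1.93×10⁻⁴ × 0.69 = 0.0479412 m
750–1500 m: 0.36 × 1.11×10⁻⁴ × 750 = 0.02997 m
Δh = 0.0620379 + 0.0268272 + 0.0479412 + 0.02997 = 0.1667763 m

Δh ≈ 167 mm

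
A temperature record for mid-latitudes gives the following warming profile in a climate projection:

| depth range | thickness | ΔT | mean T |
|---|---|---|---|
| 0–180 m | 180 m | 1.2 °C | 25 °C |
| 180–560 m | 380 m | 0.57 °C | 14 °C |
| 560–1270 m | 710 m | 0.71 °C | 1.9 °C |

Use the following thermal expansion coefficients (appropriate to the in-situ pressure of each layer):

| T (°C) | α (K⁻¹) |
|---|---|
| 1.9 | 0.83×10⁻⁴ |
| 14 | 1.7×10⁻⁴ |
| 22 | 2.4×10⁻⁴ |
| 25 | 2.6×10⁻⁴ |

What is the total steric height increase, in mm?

Layer 1 at 25 °C → α = 2.6×10⁻⁴ K⁻¹
Layer 2 at 14 °C → α = 1.7×10⁻⁴ K⁻¹
Layer 3 at 1.9 °C → α = 0.83×10⁻⁴ K⁻¹
Layer 1: 2.6×10⁻⁴ × 1.2 × 180 = 0.05616 m
180–560 m: 1.7×10⁻⁴ × 380 × 0.57 = 0.036822 m
710 × 0.71 × 0.83×10⁻⁴ = 0.0418403 m
Δh = 0.05616 + 0.036822 + 0.0418403 = 0.1348223 m ≈ 135 mm

Δh = 135 mm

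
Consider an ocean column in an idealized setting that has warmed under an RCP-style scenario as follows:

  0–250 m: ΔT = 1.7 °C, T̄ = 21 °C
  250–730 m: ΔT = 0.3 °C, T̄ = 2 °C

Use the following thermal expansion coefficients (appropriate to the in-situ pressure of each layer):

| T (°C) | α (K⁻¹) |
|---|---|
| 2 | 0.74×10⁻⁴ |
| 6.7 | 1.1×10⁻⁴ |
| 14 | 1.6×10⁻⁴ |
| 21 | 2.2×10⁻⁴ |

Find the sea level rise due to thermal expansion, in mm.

Δh = 104 mm

Layer 1 at 21 °C → α = 2.2×10⁻⁴ K⁻¹
Layer 2 at 2 °C → α = 0.74×10⁻⁴ K⁻¹
2.2×10⁻⁴ × 1.7 × 250 = 0.09350 m
Layer 2: 0.74×10⁻⁴ × 480 × 0.3 = 0.010656 m
Δh = 0.09350 + 0.010656 = 0.104156 m ≈ 104 mm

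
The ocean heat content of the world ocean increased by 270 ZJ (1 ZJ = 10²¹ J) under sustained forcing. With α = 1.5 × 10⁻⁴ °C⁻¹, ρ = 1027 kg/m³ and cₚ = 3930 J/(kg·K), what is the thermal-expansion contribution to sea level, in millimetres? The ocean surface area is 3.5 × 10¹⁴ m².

28.7 mm

Per unit area: Q = 270×10²¹ / (3.5×10¹⁴) ≈ 7.714×10⁸ J/m²
Δh = αQ/(ρcₚ) = 1.5×10⁻⁴ × 7.714×10⁸ / (1027 × 3930) ≈ 0.028669 m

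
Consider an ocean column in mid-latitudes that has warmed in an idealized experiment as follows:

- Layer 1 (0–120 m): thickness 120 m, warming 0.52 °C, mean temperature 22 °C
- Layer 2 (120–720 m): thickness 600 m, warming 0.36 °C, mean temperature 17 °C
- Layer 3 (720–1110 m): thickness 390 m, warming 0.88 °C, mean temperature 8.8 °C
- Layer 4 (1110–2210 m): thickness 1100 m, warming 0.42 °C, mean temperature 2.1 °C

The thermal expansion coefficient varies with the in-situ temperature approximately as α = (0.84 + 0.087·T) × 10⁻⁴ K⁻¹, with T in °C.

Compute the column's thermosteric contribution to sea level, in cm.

Δh = 17.0 cm

Layer 1: α = (0.84 + 0.087×22)×10⁻⁴ = 2.754×10⁻⁴ K⁻¹
Layer 2: α = (0.84 + 0.087×17)×10⁻⁴ = 2.319×10⁻⁴ K⁻¹
Layer 3: α = (0.84 + 0.087×8.8)×10⁻⁴ = 1.6056×10⁻⁴ K⁻¹
Layer 4: α = (0.84 + 0.087×2.1)×10⁻⁴ = 1.0227×10⁻⁴ K⁻¹
120 × 0.52 × 2.754×10⁻⁴ = 0.01718496 m
600 × 0.36 × 2.319×10⁻⁴ = 0.0500904 m
390 × 1.6056×10⁻⁴ × 0.88 = 0.055104192 m
1110–2210 m: 1100 × 1.0227×10⁻⁴ × 0.42 = 0.04724874 m
Δh = 0.01718496 + 0.0500904 + 0.055104192 + 0.04724874 = 0.169628292 m ≈ 17.0 cm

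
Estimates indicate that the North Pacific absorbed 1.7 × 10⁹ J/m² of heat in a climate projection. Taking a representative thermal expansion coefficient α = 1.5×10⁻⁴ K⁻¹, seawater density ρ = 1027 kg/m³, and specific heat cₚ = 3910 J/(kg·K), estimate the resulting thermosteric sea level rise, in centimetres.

Δh = αQ/(ρcₚ) = 1.5×10⁻⁴ × 1.7×10⁹ / (1027 × 3910) ≈ 0.063503 m

6.35 cm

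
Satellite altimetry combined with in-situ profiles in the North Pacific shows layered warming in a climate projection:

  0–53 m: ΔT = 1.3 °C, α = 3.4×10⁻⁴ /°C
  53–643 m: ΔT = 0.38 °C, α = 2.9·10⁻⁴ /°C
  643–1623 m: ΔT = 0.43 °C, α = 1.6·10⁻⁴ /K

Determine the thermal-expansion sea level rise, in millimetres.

Δh ≈ 156 mm

Layer 1: 53 × 1.3 × 3.4×10⁻⁴ = 0.023426 m
53–643 m: 2.9×10⁻⁴ × 590 × 0.38 = 0.065018 m
643–1623 m: 1.6×10⁻⁴ × 980 × 0.43 = 0.067424 m
Δh = 0.023426 + 0.065018 + 0.067424 = 0.155868 m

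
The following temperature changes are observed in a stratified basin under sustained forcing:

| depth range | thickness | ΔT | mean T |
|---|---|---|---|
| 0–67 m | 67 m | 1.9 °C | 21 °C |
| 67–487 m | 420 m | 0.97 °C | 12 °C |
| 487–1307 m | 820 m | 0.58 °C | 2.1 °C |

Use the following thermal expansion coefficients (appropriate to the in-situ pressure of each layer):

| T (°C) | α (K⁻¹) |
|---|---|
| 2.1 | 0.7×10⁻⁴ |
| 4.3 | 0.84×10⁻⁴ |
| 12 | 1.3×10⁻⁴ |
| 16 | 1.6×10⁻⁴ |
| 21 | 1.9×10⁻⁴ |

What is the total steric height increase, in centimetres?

11.0 cm of thermosteric rise

Layer 1 at 21 °C → α = 1.9×10⁻⁴ K⁻¹
Layer 2 at 12 °C → α = 1.3×10⁻⁴ K⁻¹
Layer 3 at 2.1 °C → α = 0.7×10⁻⁴ K⁻¹
0–67 m: 67 × 1.9×10⁻⁴ × 1.9 = 0.024187 m
420 × 0.97 × 1.3×10⁻⁴ = 0.052962 m
Layer 3: 820 × 0.58 × 0.7×10⁻⁴ = 0.033292 m
Δh = 0.024187 + 0.052962 + 0.033292 = 0.110441 m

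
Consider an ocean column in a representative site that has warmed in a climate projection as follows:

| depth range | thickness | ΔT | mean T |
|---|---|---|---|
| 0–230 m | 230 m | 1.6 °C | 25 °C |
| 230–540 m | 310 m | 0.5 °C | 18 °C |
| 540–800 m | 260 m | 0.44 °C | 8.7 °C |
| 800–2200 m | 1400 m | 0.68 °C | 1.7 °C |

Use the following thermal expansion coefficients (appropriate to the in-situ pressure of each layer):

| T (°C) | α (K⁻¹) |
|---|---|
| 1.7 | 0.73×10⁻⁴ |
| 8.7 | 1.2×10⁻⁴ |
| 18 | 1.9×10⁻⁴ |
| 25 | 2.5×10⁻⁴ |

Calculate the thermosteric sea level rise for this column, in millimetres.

about 205 mm

Layer 1 at 25 °C → α = 2.5×10⁻⁴ K⁻¹
Layer 2 at 18 °C → α = 1.9×10⁻⁴ K⁻¹
Layer 3 at 8.7 °C → α = 1.2×10⁻⁴ K⁻¹
Layer 4 at 1.7 °C → α = 0.73×10⁻⁴ K⁻¹
1.6 × 2.5×10⁻⁴ × 230 = 0.09200 m
Layer 2: 1.9×10⁻⁴ × 0.5 × 310 = 0.02945 m
540–800 m: 1.2×10⁻⁴ × 0.44 × 260 = 0.013728 m
800–2200 m: 0.68 × 0.73×10⁻⁴ × 1400 = 0.069496 m
Δh = 0.09200 + 0.02945 + 0.013728 + 0.069496 = 0.204674 m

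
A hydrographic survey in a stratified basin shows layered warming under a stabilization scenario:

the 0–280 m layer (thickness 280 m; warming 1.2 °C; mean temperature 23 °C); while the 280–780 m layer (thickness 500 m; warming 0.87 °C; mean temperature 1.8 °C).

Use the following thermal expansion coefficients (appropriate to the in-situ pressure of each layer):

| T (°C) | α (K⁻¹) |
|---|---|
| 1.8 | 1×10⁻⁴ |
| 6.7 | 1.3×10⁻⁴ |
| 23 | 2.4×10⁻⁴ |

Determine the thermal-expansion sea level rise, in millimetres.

Layer 1 at 23 °C → α = 2.4×10⁻⁴ K⁻¹
Layer 2 at 1.8 °C → α = 1×10⁻⁴ K⁻¹
1.2 × 280 × 2.4×10⁻⁴ = 0.08064 m
Layer 2: 500 × 0.87 × 1×10⁻⁴ = 0.04350 m
Δh = 0.08064 + 0.04350 = 0.12414 m

Δh = 120 mm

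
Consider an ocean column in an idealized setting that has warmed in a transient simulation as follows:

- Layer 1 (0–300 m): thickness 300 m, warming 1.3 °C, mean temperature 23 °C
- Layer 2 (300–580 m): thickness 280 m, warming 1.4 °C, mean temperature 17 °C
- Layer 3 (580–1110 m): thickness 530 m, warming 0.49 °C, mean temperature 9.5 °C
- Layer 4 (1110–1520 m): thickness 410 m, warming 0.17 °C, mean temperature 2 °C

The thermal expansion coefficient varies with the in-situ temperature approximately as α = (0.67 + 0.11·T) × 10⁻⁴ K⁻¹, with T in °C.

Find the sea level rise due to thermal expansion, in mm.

Layer 1: α = (0.67 + 0.11×23)×10⁻⁴ = 3.2×10⁻⁴ K⁻¹
Layer 2: α = (0.67 + 0.11×17)×10⁻⁴ = 2.54×10⁻⁴ K⁻¹
Layer 3: α = (0.67 + 0.11×9.5)×10⁻⁴ = 1.715×10⁻⁴ K⁻¹
Layer 4: α = (0.67 + 0.11×2)×10⁻⁴ = 0.89×10⁻⁴ K⁻¹
Layer 1: 3.2×10⁻⁴ × 1.3 × 300 = 0.12480 m
280 × 2.54×10⁻⁴ × 1.4 = 0.099568 m
580–1110 m: 1.715×10⁻⁴ × 0.49 × 530 = 0.04453855 m
1110–1520 m: 0.89×10⁻⁴ × 0.17 × 410 = 0.0062033 m
Δh = 0.12480 + 0.099568 + 0.04453855 + 0.0062033 = 0.27510985 m

Δh = 275 mm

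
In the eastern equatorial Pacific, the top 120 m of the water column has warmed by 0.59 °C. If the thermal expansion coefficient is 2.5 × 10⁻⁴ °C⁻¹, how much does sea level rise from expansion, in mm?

Δh ≈ 18 mm

Δh = αΔT·H = 2.5×10⁻⁴ × 0.59 × 120 = 0.01770 m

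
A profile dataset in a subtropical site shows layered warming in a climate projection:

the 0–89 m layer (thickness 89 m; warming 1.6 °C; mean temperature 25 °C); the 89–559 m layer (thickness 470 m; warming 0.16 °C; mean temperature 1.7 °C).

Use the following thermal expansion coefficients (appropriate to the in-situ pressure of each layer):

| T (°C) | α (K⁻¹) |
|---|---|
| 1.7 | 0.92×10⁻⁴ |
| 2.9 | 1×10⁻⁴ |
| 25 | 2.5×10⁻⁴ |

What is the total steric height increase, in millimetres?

Δh = 42.5 mm

Layer 1 at 25 °C → α = 2.5×10⁻⁴ K⁻¹
Layer 2 at 1.7 °C → α = 0.92×10⁻⁴ K⁻¹
Layer 1: 2.5×10⁻⁴ × 89 × 1.6 = 0.03560 m
470 × 0.16 × 0.92×10⁻⁴ = 0.0069184 m
Δh = 0.03560 + 0.0069184 = 0.0425184 m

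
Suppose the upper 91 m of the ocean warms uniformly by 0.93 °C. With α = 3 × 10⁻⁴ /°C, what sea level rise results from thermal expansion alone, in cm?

Δh = αΔT·H = 3×10⁻⁴ × 0.93 × 91 = 0.025389 m

Δh ≈ 2.5 cm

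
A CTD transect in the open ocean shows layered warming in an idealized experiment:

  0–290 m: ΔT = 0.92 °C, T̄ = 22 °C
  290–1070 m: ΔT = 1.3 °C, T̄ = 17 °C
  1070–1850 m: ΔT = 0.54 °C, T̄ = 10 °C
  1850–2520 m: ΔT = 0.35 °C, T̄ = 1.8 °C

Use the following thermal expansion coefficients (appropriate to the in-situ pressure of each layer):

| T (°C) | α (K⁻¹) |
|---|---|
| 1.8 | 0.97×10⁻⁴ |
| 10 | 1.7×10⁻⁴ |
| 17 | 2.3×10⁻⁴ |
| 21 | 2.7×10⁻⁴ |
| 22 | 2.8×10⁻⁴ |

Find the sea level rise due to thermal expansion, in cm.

Layer 1 at 22 °C → α = 2.8×10⁻⁴ K⁻¹
Layer 2 at 17 °C → α = 2.3×10⁻⁴ K⁻¹
Layer 3 at 10 °C → α = 1.7×10⁻⁴ K⁻¹
Layer 4 at 1.8 °C → α = 0.97×10⁻⁴ K⁻¹
0.92 × 290 × 2.8×10⁻⁴ = 0.074704 m
Layer 2: 1.3 × 780 × 2.3×10⁻⁴ = 0.23322 m
Layer 3: 780 × 1.7×10⁻⁴ × 0.54 = 0.071604 m
0.97×10⁻⁴ × 670 × 0.35 = 0.0227465 m
Δh = 0.074704 + 0.23322 + 0.071604 + 0.0227465 = 0.4022745 m

about 40.2 cm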